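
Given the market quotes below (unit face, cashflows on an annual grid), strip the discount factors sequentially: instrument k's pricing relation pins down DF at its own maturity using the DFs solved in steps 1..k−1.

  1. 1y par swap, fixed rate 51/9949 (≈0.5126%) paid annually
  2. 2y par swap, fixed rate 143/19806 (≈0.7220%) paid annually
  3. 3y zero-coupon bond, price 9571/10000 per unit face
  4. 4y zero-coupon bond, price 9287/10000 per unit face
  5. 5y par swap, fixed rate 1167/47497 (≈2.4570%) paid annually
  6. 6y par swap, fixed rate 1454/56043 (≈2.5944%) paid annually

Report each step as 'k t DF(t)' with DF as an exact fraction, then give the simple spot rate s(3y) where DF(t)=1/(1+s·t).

step 1 [1y] swap r/1=51/9949: DF=(1 − 51/9949·(0))/(1+51/9949) = 9949/10000 ≈ 0.994900
step 2 [2y] swap r/1=143/19806: DF=(1 − 143/19806·(0.994900))/(1+143/19806) = 9857/10000 ≈ 0.985700
step 3 [3y] zero: DF = P = 9571/10000 ≈ 0.957100
step 4 [4y] zero: DF = P = 9287/10000 ≈ 0.928700
step 5 [5y] swap r/1=1167/47497: DF=(1 − 1167/47497·(0.994900+0.985700+0.957100+0.928700))/(1+1167/47497) = 8833/10000 ≈ 0.883300
step 6 [6y] swap r/1=1454/56043: DF=(1 − 1454/56043·(0.994900+0.985700+0.957100+0.928700+0.883300))/(1+1454/56043) = 4273/5000 ≈ 0.854600

1 1 9949/10000
2 2 9857/10000
3 3 9571/10000
4 4 9287/10000
5 5 8833/10000
6 6 4273/5000
s(3y) = (1/(9571/10000) − 1)/(3) = 143/9571 ≈ 1.4941%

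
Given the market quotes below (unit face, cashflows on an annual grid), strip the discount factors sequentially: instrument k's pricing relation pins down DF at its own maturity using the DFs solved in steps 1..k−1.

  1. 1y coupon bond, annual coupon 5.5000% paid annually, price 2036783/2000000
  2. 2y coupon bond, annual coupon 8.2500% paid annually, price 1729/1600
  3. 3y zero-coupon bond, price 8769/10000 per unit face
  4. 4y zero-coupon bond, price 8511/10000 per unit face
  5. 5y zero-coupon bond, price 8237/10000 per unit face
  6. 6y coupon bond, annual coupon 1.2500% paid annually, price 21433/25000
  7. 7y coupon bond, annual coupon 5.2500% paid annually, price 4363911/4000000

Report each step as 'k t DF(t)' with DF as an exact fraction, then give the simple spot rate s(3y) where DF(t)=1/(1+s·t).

step 1 [1y] bond c/1=11/200: DF=(2036783/2000000 − 11/200·(0))/(1+11/200) = 9653/10000 ≈ 0.965300
step 2 [2y] bond c/1=33/400: DF=(1729/1600 − 33/400·(0.965300))/(1+33/400) = 9247/10000 ≈ 0.924700
step 3 [3y] zero: DF = P = 8769/10000 ≈ 0.876900
step 4 [4y] zero: DF = P = 8511/10000 ≈ 0.851100
step 5 [5y] zero: DF = P = 8237/10000 ≈ 0.823700
step 6 [6y] bond c/1=1/80: DF=(21433/25000 − 1/80·(0.965300+0.924700+0.876900+0.851100+0.823700))/(1+1/80) = 7919/10000 ≈ 0.791900
step 7 [7y] bond c/1=21/400: DF=(4363911/4000000 − 21/400·(0.965300+0.924700+0.876900+0.851100+0.823700+0.791900))/(1+21/400) = 1551/2000 ≈ 0.775500

1 1 9653/10000
2 2 9247/10000
3 3 8769/10000
4 4 8511/10000
5 5 8237/10000
6 6 7919/10000
7 7 1551/2000
s(3y) = (1/(8769/10000) − 1)/(3) = 1231/26307 ≈ 4.6794%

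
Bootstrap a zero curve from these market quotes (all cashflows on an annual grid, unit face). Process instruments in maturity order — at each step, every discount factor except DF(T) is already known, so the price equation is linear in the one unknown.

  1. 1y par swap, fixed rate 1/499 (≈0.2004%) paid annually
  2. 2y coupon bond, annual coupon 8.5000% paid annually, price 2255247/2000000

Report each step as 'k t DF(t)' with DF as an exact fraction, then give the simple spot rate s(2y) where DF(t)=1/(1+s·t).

step 1 [1y] swap r/1=1/499: DF=(1 − 1/499·(0))/(1+1/499) = 499/500 ≈ 0.998000
step 2 [2y] bond c/1=17/200: DF=(2255247/2000000 − 17/200·(0.998000))/(1+17/200) = 9611/10000 ≈ 0.961100

1 1 499/500
2 2 9611/10000
s(2y) = (1/(9611/10000) − 1)/(2) = 389/19222 ≈ 2.0237%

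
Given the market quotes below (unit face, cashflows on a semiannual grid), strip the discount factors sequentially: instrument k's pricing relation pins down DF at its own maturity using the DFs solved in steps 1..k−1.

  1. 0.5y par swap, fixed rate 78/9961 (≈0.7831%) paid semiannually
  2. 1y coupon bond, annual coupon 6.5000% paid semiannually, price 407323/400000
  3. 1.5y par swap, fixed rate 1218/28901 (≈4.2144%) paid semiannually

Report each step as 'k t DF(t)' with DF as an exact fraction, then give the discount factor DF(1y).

1 1/2 9961/10000
2 1 9549/10000
3 3/2 9391/10000
DF(1y) = 9549/10000 ≈ 0.954900

step 1 [0.5y] swap r/2=39/9961: DF=(1 − 39/9961·(0))/(1+39/9961) = 9961/10000 ≈ 0.996100
step 2 [1y] bond c/2=13/400: DF=(407323/400000 − 13/400·(0.996100))/(1+13/400) = 9549/10000 ≈ 0.954900
step 3 [1.5y] swap r/2=609/28901: DF=(1 − 609/28901·(0.996100+0.954900))/(1+609/28901) = 9391/10000 ≈ 0.939100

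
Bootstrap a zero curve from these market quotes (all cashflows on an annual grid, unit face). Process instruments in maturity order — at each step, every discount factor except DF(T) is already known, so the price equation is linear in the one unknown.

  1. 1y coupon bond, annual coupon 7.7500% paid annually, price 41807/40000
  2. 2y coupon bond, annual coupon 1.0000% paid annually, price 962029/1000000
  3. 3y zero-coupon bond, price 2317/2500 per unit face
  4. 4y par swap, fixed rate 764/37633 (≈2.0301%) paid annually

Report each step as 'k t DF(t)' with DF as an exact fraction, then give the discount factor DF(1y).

1 1 97/100
2 2 9429/10000
3 3 2317/2500
4 4 2309/2500
DF(1y) = 97/100 ≈ 0.970000

step 1 [1y] bond c/1=31/400: DF=(41807/40000 − 31/400·(0))/(1+31/400) = 97/100 ≈ 0.970000
step 2 [2y] bond c/1=1/100: DF=(962029/1000000 − 1/100·(0.970000))/(1+1/100) = 9429/10000 ≈ 0.942900
step 3 [3y] zero: DF = P = 2317/2500 ≈ 0.926800
step 4 [4y] swap r/1=764/37633: DF=(1 − 764/37633·(0.970000+0.942900+0.926800))/(1+764/37633) = 2309/2500 ≈ 0.923600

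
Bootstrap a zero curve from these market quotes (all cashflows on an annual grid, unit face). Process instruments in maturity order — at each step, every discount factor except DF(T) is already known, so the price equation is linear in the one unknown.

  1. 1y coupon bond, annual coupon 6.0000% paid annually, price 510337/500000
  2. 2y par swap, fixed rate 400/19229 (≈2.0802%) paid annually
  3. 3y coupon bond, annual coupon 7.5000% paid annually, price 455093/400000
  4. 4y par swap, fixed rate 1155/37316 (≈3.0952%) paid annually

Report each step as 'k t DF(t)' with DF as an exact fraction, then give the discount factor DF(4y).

step 1 [1y] bond c/1=3/50: DF=(510337/500000 − 3/50·(0))/(1+3/50) = 9629/10000 ≈ 0.962900
step 2 [2y] swap r/1=400/19229: DF=(1 − 400/19229·(0.962900))/(1+400/19229) = 24/25 ≈ 0.960000
step 3 [3y] bond c/1=3/40: DF=(455093/400000 − 3/40·(0.962900+0.960000))/(1+3/40) = 4621/5000 ≈ 0.924200
step 4 [4y] swap r/1=1155/37316: DF=(1 − 1155/37316·(0.962900+0.960000+0.924200))/(1+1155/37316) = 1769/2000 ≈ 0.884500

1 1 9629/10000
2 2 24/25
3 3 4621/5000
4 4 1769/2000
DF(4y) = 1769/2000 ≈ 0.884500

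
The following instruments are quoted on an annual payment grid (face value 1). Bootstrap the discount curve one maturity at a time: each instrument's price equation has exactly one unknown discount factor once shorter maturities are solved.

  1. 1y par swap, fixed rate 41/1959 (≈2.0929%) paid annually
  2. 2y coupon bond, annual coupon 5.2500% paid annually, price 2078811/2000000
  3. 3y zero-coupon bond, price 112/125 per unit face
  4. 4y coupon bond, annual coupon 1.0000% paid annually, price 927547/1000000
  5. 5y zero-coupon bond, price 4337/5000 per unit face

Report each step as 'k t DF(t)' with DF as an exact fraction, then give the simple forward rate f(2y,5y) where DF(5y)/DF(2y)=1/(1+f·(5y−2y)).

step 1 [1y] swap r/1=41/1959: DF=(1 − 41/1959·(0))/(1+41/1959) = 1959/2000 ≈ 0.979500
step 2 [2y] bond c/1=21/400: DF=(2078811/2000000 − 21/400·(0.979500))/(1+21/400) = 9387/10000 ≈ 0.938700
step 3 [3y] zero: DF = P = 112/125 ≈ 0.896000
step 4 [4y] bond c/1=1/100: DF=(927547/1000000 − 1/100·(0.979500+0.938700+0.896000))/(1+1/100) = 1781/2000 ≈ 0.890500
step 5 [5y] zero: DF = P = 4337/5000 ≈ 0.867400

1 1 1959/2000
2 2 9387/10000
3 3 112/125
4 4 1781/2000
5 5 4337/5000
f(2y,5y) = ((9387/10000)/(4337/5000) − 1)/(3) = 713/26022 ≈ 2.7400%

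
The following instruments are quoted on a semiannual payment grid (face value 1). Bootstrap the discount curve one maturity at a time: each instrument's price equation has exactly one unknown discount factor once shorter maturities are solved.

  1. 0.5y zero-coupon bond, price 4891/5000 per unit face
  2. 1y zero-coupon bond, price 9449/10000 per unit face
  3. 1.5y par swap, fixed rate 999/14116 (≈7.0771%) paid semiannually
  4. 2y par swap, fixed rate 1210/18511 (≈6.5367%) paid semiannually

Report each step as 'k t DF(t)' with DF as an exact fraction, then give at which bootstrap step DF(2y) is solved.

1 1/2 4891/5000
2 1 9449/10000
3 3/2 9001/10000
4 2 879/1000
DF(2y) is solved at step 4

step 1 [0.5y] zero: DF = P = 4891/5000 ≈ 0.978200
step 2 [1y] zero: DF = P = 9449/10000 ≈ 0.944900
step 3 [1.5y] swap r/2=999/28232: DF=(1 − 999/28232·(0.978200+0.944900))/(1+999/28232) = 9001/10000 ≈ 0.900100
step 4 [2y] swap r/2=605/18511: DF=(1 − 605/18511·(0.978200+0.944900+0.900100))/(1+605/18511) = 879/1000 ≈ 0.879000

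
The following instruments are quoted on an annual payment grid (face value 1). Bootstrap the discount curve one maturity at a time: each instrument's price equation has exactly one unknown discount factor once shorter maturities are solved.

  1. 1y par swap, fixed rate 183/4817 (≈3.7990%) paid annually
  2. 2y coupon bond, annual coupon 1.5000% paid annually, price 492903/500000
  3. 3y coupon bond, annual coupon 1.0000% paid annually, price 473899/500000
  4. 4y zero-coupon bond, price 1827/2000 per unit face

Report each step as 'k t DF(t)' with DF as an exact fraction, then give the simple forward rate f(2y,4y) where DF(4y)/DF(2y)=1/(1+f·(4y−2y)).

1 1 4817/5000
2 2 957/1000
3 3 4597/5000
4 4 1827/2000
f(2y,4y) = ((957/1000)/(1827/2000) − 1)/(2) = 1/42 ≈ 2.3810%

step 1 [1y] swap r/1=183/4817: DF=(1 − 183/4817·(0))/(1+183/4817) = 4817/5000 ≈ 0.963400
step 2 [2y] bond c/1=3/200: DF=(492903/500000 − 3/200·(0.963400))/(1+3/200) = 957/1000 ≈ 0.957000
step 3 [3y] bond c/1=1/100: DF=(473899/500000 − 1/100·(0.963400+0.957000))/(1+1/100) = 4597/5000 ≈ 0.919400
step 4 [4y] zero: DF = P = 1827/2000 ≈ 0.913500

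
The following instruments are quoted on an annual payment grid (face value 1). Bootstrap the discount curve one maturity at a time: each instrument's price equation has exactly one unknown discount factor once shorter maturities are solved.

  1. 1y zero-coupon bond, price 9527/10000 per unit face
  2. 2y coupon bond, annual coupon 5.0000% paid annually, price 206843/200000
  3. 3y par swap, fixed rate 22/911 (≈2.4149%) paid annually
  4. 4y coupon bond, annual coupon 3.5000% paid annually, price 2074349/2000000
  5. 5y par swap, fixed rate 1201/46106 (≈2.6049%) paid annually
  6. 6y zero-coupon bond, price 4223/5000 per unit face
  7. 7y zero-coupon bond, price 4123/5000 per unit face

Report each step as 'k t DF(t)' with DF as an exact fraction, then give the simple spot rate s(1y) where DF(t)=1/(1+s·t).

step 1 [1y] zero: DF = P = 9527/10000 ≈ 0.952700
step 2 [2y] bond c/1=1/20: DF=(206843/200000 − 1/20·(0.952700))/(1+1/20) = 2349/2500 ≈ 0.939600
step 3 [3y] swap r/1=22/911: DF=(1 − 22/911·(0.952700+0.939600))/(1+22/911) = 4659/5000 ≈ 0.931800
step 4 [4y] bond c/1=7/200: DF=(2074349/2000000 − 7/200·(0.952700+0.939600+0.931800))/(1+7/200) = 4533/5000 ≈ 0.906600
step 5 [5y] swap r/1=1201/46106: DF=(1 − 1201/46106·(0.952700+0.939600+0.931800+0.906600))/(1+1201/46106) = 8799/10000 ≈ 0.879900
step 6 [6y] zero: DF = P = 4223/5000 ≈ 0.844600
step 7 [7y] zero: DF = P = 4123/5000 ≈ 0.824600

1 1 9527/10000
2 2 2349/2500
3 3 4659/5000
4 4 4533/5000
5 5 8799/10000
6 6 4223/5000
7 7 4123/5000
s(1y) = (1/(9527/10000) − 1)/(1) = 473/9527 ≈ 4.9648%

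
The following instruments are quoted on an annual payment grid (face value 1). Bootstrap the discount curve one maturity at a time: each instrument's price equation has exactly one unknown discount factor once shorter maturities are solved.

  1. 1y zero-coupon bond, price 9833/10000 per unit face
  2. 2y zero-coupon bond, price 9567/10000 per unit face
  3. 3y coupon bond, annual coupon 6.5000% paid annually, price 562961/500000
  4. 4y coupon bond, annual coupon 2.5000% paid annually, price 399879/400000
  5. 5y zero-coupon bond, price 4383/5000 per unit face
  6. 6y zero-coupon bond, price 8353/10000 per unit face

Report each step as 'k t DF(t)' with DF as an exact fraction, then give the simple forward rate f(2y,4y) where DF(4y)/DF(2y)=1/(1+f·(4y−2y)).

step 1 [1y] zero: DF = P = 9833/10000 ≈ 0.983300
step 2 [2y] zero: DF = P = 9567/10000 ≈ 0.956700
step 3 [3y] bond c/1=13/200: DF=(562961/500000 − 13/200·(0.983300+0.956700))/(1+13/200) = 2347/2500 ≈ 0.938800
step 4 [4y] bond c/1=1/40: DF=(399879/400000 − 1/40·(0.983300+0.956700+0.938800))/(1+1/40) = 9051/10000 ≈ 0.905100
step 5 [5y] zero: DF = P = 4383/5000 ≈ 0.876600
step 6 [6y] zero: DF = P = 8353/10000 ≈ 0.835300

1 1 9833/10000
2 2 9567/10000
3 3 2347/2500
4 4 9051/10000
5 5 4383/5000
6 6 8353/10000
f(2y,4y) = ((9567/10000)/(9051/10000) − 1)/(2) = 86/3017 ≈ 2.8505%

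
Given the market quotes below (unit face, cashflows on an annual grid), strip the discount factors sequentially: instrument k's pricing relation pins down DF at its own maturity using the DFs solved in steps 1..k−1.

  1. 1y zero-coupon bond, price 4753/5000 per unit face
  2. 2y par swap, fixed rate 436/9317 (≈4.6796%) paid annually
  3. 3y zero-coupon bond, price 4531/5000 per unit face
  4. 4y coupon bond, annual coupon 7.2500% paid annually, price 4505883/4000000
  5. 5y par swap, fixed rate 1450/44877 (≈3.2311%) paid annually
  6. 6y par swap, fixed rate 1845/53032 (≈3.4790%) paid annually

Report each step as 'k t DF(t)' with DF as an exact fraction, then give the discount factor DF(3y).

step 1 [1y] zero: DF = P = 4753/5000 ≈ 0.950600
step 2 [2y] swap r/1=436/9317: DF=(1 − 436/9317·(0.950600))/(1+436/9317) = 1141/1250 ≈ 0.912800
step 3 [3y] zero: DF = P = 4531/5000 ≈ 0.906200
step 4 [4y] bond c/1=29/400: DF=(4505883/4000000 − 29/400·(0.950600+0.912800+0.906200))/(1+29/400) = 8631/10000 ≈ 0.863100
step 5 [5y] swap r/1=1450/44877: DF=(1 − 1450/44877·(0.950600+0.912800+0.906200+0.863100))/(1+1450/44877) = 171/200 ≈ 0.855000
step 6 [6y] swap r/1=1845/53032: DF=(1 − 1845/53032·(0.950600+0.912800+0.906200+0.863100+0.855000))/(1+1845/53032) = 1631/2000 ≈ 0.815500

1 1 4753/5000
2 2 1141/1250
3 3 4531/5000
4 4 8631/10000
5 5 171/200
6 6 1631/2000
DF(3y) = 4531/5000 ≈ 0.906200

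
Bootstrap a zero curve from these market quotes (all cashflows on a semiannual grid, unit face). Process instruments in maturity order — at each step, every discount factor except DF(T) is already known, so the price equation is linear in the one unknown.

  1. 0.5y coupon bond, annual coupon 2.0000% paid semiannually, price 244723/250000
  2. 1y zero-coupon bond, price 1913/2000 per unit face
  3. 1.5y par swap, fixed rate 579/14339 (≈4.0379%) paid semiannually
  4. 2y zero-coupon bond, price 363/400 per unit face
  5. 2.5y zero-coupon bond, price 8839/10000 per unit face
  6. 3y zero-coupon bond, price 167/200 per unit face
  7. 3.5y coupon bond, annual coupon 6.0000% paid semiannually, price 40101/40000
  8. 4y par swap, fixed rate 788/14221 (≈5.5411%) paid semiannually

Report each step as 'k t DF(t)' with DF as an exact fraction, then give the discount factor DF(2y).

1 1/2 2423/2500
2 1 1913/2000
3 3/2 9421/10000
4 2 363/400
5 5/2 8839/10000
6 3 167/200
7 7/2 8133/10000
8 4 803/1000
DF(2y) = 363/400 ≈ 0.907500

step 1 [0.5y] bond c/2=1/100: DF=(244723/250000 − 1/100·(0))/(1+1/100) = 2423/2500 ≈ 0.969200
step 2 [1y] zero: DF = P = 1913/2000 ≈ 0.956500
step 3 [1.5y] swap r/2=579/28678: DF=(1 − 579/28678·(0.969200+0.956500))/(1+579/28678) = 9421/10000 ≈ 0.942100
step 4 [2y] zero: DF = P = 363/400 ≈ 0.907500
step 5 [2.5y] zero: DF = P = 8839/10000 ≈ 0.883900
step 6 [3y] zero: DF = P = 167/200 ≈ 0.835000
step 7 [3.5y] bond c/2=3/100: DF=(40101/40000 − 3/100·(0.969200+0.956500+0.942100+0.907500+0.883900+0.835000))/(1+3/100) = 8133/10000 ≈ 0.813300
step 8 [4y] swap r/2=394/14221: DF=(1 − 394/14221·(0.969200+0.956500+0.942100+0.907500+0.883900+0.835000+0.813300))/(1+394/14221) = 803/1000 ≈ 0.803000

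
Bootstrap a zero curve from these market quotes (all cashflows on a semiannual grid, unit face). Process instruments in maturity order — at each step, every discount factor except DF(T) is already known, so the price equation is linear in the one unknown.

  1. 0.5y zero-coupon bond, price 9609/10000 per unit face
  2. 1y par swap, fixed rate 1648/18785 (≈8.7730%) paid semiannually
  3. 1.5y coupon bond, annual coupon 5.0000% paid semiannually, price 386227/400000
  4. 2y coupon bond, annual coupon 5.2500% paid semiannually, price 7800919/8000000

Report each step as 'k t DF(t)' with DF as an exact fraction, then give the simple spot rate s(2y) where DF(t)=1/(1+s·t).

step 1 [0.5y] zero: DF = P = 9609/10000 ≈ 0.960900
step 2 [1y] swap r/2=824/18785: DF=(1 − 824/18785·(0.960900))/(1+824/18785) = 1147/1250 ≈ 0.917600
step 3 [1.5y] bond c/2=1/40: DF=(386227/400000 − 1/40·(0.960900+0.917600))/(1+1/40) = 4481/5000 ≈ 0.896200
step 4 [2y] bond c/2=21/800: DF=(7800919/8000000 − 21/800·(0.960900+0.917600+0.896200))/(1+21/800) = 1099/1250 ≈ 0.879200

1 1/2 9609/10000
2 1 1147/1250
3 3/2 4481/5000
4 2 1099/1250
s(2y) = (1/(1099/1250) − 1)/(2) = 151/2198 ≈ 6.8699%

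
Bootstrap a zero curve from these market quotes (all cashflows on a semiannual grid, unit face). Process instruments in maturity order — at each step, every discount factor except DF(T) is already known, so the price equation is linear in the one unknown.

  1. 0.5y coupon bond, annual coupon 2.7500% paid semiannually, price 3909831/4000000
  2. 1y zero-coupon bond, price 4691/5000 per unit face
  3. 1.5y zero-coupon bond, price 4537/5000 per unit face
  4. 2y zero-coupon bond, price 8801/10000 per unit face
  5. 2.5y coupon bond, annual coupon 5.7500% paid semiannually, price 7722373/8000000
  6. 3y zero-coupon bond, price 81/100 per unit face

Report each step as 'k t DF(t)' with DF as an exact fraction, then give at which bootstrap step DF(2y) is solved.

1 1/2 4821/5000
2 1 4691/5000
3 3/2 4537/5000
4 2 8801/10000
5 5/2 522/625
6 3 81/100
DF(2y) is solved at step 4

step 1 [0.5y] bond c/2=11/800: DF=(3909831/4000000 − 11/800·(0))/(1+11/800) = 4821/5000 ≈ 0.964200
step 2 [1y] zero: DF = P = 4691/5000 ≈ 0.938200
step 3 [1.5y] zero: DF = P = 4537/5000 ≈ 0.907400
step 4 [2y] zero: DF = P = 8801/10000 ≈ 0.880100
step 5 [2.5y] bond c/2=23/800: DF=(7722373/8000000 − 23/800·(0.964200+0.938200+0.907400+0.880100))/(1+23/800) = 522/625 ≈ 0.835200
step 6 [3y] zero: DF = P = 81/100 ≈ 0.810000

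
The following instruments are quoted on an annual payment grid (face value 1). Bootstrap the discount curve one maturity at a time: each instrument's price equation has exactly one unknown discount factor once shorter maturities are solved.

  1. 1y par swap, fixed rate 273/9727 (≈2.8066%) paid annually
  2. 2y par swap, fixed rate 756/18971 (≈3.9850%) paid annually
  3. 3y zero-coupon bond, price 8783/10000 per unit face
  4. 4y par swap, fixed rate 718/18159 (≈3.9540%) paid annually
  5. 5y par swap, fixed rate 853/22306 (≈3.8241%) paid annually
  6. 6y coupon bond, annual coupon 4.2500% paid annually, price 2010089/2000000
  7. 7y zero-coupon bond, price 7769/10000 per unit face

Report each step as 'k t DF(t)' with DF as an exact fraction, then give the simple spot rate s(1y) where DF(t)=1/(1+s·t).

step 1 [1y] swap r/1=273/9727: DF=(1 − 273/9727·(0))/(1+273/9727) = 9727/10000 ≈ 0.972700
step 2 [2y] swap r/1=756/18971: DF=(1 − 756/18971·(0.972700))/(1+756/18971) = 2311/2500 ≈ 0.924400
step 3 [3y] zero: DF = P = 8783/10000 ≈ 0.878300
step 4 [4y] swap r/1=718/18159: DF=(1 − 718/18159·(0.972700+0.924400+0.878300))/(1+718/18159) = 2141/2500 ≈ 0.856400
step 5 [5y] swap r/1=853/22306: DF=(1 − 853/22306·(0.972700+0.924400+0.878300+0.856400))/(1+853/22306) = 4147/5000 ≈ 0.829400
step 6 [6y] bond c/1=17/400: DF=(2010089/2000000 − 17/400·(0.972700+0.924400+0.878300+0.856400+0.829400))/(1+17/400) = 3911/5000 ≈ 0.782200
step 7 [7y] zero: DF = P = 7769/10000 ≈ 0.776900

1 1 9727/10000
2 2 2311/2500
3 3 8783/10000
4 4 2141/2500
5 5 4147/5000
6 6 3911/5000
7 7 7769/10000
s(1y) = (1/(9727/10000) − 1)/(1) = 273/9727 ≈ 2.8066%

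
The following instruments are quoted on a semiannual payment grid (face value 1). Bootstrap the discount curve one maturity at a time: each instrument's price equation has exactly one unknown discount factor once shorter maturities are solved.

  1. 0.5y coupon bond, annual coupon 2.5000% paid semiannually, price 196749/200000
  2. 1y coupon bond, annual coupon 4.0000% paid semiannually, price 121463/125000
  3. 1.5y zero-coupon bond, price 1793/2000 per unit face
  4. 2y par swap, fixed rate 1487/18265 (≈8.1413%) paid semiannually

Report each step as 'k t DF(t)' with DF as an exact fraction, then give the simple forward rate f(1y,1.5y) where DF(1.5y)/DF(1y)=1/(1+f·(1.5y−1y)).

1 1/2 2429/2500
2 1 1167/1250
3 3/2 1793/2000
4 2 8513/10000
f(1y,1.5y) = ((1167/1250)/(1793/2000) − 1)/(1/2) = 742/8965 ≈ 8.2766%

step 1 [0.5y] bond c/2=1/80: DF=(196749/200000 − 1/80·(0))/(1+1/80) = 2429/2500 ≈ 0.971600
step 2 [1y] bond c/2=1/50: DF=(121463/125000 − 1/50·(0.971600))/(1+1/50) = 1167/1250 ≈ 0.933600
step 3 [1.5y] zero: DF = P = 1793/2000 ≈ 0.896500
step 4 [2y] swap r/2=1487/36530: DF=(1 − 1487/36530·(0.971600+0.933600+0.896500))/(1+1487/36530) = 8513/10000 ≈ 0.851300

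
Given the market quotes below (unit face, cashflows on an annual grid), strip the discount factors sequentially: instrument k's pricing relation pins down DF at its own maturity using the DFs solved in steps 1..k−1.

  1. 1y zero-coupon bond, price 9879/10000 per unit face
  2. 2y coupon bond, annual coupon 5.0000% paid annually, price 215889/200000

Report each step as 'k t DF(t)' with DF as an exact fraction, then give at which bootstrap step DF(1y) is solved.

step 1 [1y] zero: DF = P = 9879/10000 ≈ 0.987900
step 2 [2y] bond c/1=1/20: DF=(215889/200000 − 1/20·(0.987900))/(1+1/20) = 981/1000 ≈ 0.981000

1 1 9879/10000
2 2 981/1000
DF(1y) is solved at step 1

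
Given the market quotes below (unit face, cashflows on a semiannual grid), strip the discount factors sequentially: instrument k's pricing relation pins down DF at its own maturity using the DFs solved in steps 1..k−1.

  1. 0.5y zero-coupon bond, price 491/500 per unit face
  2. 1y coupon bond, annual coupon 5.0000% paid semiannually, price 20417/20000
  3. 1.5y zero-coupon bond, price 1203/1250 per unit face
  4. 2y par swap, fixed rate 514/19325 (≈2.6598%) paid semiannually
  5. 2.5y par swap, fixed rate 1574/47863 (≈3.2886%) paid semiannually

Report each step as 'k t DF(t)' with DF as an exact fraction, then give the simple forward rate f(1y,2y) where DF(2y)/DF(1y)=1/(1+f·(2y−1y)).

step 1 [0.5y] zero: DF = P = 491/500 ≈ 0.982000
step 2 [1y] bond c/2=1/40: DF=(20417/20000 − 1/40·(0.982000))/(1+1/40) = 243/250 ≈ 0.972000
step 3 [1.5y] zero: DF = P = 1203/1250 ≈ 0.962400
step 4 [2y] swap r/2=257/19325: DF=(1 − 257/19325·(0.982000+0.972000+0.962400))/(1+257/19325) = 4743/5000 ≈ 0.948600
step 5 [2.5y] swap r/2=787/47863: DF=(1 − 787/47863·(0.982000+0.972000+0.962400+0.948600))/(1+787/47863) = 9213/10000 ≈ 0.921300

1 1/2 491/500
2 1 243/250
3 3/2 1203/1250
4 2 4743/5000
5 5/2 9213/10000
f(1y,2y) = ((243/250)/(4743/5000) − 1)/(1) = 13/527 ≈ 2.4668%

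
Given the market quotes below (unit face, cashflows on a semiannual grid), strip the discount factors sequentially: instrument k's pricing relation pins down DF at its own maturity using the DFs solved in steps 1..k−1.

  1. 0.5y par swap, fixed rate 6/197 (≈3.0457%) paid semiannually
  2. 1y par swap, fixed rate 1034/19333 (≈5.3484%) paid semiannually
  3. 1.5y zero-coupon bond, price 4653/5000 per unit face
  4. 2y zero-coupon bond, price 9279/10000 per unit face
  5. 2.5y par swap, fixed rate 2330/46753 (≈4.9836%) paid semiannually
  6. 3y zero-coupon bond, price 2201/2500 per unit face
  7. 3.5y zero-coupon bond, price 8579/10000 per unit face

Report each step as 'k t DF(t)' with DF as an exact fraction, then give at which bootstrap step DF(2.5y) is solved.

1 1/2 197/200
2 1 9483/10000
3 3/2 4653/5000
4 2 9279/10000
5 5/2 1767/2000
6 3 2201/2500
7 7/2 8579/10000
DF(2.5y) is solved at step 5

step 1 [0.5y] swap r/2=3/197: DF=(1 − 3/197·(0))/(1+3/197) = 197/200 ≈ 0.985000
step 2 [1y] swap r/2=517/19333: DF=(1 − 517/19333·(0.985000))/(1+517/19333) = 9483/10000 ≈ 0.948300
step 3 [1.5y] zero: DF = P = 4653/5000 ≈ 0.930600
step 4 [2y] zero: DF = P = 9279/10000 ≈ 0.927900
step 5 [2.5y] swap r/2=1165/46753: DF=(1 − 1165/46753·(0.985000+0.948300+0.930600+0.927900))/(1+1165/46753) = 1767/2000 ≈ 0.883500
step 6 [3y] zero: DF = P = 2201/2500 ≈ 0.880400
step 7 [3.5y] zero: DF = P = 8579/10000 ≈ 0.857900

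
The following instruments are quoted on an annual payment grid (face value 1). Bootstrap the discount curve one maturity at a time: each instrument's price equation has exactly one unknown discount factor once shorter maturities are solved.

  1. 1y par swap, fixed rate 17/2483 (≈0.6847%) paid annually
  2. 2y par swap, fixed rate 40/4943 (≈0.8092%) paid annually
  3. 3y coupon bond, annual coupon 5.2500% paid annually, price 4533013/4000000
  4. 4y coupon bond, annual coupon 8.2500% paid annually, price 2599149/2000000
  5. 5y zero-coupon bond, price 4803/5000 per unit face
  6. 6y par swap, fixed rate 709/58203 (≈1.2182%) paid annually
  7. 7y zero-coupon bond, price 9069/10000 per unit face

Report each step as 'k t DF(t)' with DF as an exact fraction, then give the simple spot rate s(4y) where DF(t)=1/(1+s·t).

1 1 2483/2500
2 2 123/125
3 3 9781/10000
4 4 9753/10000
5 5 4803/5000
6 6 9291/10000
7 7 9069/10000
s(4y) = (1/(9753/10000) − 1)/(4) = 247/39012 ≈ 0.6331%

step 1 [1y] swap r/1=17/2483: DF=(1 − 17/2483·(0))/(1+17/2483) = 2483/2500 ≈ 0.993200
step 2 [2y] swap r/1=40/4943: DF=(1 − 40/4943·(0.993200))/(1+40/4943) = 123/125 ≈ 0.984000
step 3 [3y] bond c/1=21/400: DF=(4533013/4000000 − 21/400·(0.993200+0.984000))/(1+21/400) = 9781/10000 ≈ 0.978100
step 4 [4y] bond c/1=33/400: DF=(2599149/2000000 − 33/400·(0.993200+0.984000+0.978100))/(1+33/400) = 9753/10000 ≈ 0.975300
step 5 [5y] zero: DF = P = 4803/5000 ≈ 0.960600
step 6 [6y] swap r/1=709/58203: DF=(1 − 709/58203·(0.993200+0.984000+0.978100+0.975300+0.960600))/(1+709/58203) = 9291/10000 ≈ 0.929100
step 7 [7y] zero: DF = P = 9069/10000 ≈ 0.906900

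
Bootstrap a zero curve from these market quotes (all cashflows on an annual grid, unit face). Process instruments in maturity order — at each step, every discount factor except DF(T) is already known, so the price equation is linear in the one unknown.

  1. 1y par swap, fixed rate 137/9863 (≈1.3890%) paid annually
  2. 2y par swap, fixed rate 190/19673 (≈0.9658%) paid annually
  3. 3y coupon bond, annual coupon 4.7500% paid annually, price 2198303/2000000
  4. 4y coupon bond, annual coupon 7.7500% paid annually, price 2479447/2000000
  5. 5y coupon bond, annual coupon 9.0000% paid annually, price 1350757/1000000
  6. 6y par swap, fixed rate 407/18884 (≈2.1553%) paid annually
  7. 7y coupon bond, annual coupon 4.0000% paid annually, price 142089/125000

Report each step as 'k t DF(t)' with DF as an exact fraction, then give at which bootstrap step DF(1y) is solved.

1 1 9863/10000
2 2 981/1000
3 3 9601/10000
4 4 47/50
5 5 9199/10000
6 6 8779/10000
7 7 8751/10000
DF(1y) is solved at step 1

step 1 [1y] swap r/1=137/9863: DF=(1 − 137/9863·(0))/(1+137/9863) = 9863/10000 ≈ 0.986300
step 2 [2y] swap r/1=190/19673: DF=(1 − 190/19673·(0.986300))/(1+190/19673) = 981/1000 ≈ 0.981000
step 3 [3y] bond c/1=19/400: DF=(2198303/2000000 − 19/400·(0.986300+0.981000))/(1+19/400) = 9601/10000 ≈ 0.960100
step 4 [4y] bond c/1=31/400: DF=(2479447/2000000 − 31/400·(0.986300+0.981000+0.960100))/(1+31/400) = 47/50 ≈ 0.940000
step 5 [5y] bond c/1=9/100: DF=(1350757/1000000 − 9/100·(0.986300+0.981000+0.960100+0.940000))/(1+9/100) = 9199/10000 ≈ 0.919900
step 6 [6y] swap r/1=407/18884: DF=(1 − 407/18884·(0.986300+0.981000+0.960100+0.940000+0.919900))/(1+407/18884) = 8779/10000 ≈ 0.877900
step 7 [7y] bond c/1=1/25: DF=(142089/125000 − 1/25·(0.986300+0.981000+0.960100+0.940000+0.919900+0.877900))/(1+1/25) = 8751/10000 ≈ 0.875100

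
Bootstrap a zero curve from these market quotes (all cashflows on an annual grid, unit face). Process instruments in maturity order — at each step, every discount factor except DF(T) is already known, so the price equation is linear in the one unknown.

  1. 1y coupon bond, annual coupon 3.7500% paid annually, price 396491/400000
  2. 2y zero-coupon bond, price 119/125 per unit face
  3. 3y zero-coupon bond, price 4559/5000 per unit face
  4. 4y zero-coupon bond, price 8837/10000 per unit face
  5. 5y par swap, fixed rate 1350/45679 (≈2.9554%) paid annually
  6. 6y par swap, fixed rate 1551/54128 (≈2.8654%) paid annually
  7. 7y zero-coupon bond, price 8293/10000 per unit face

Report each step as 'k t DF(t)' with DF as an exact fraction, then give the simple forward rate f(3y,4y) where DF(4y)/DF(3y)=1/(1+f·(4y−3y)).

1 1 4777/5000
2 2 119/125
3 3 4559/5000
4 4 8837/10000
5 5 173/200
6 6 8449/10000
7 7 8293/10000
f(3y,4y) = ((4559/5000)/(8837/10000) − 1)/(1) = 281/8837 ≈ 3.1798%

step 1 [1y] bond c/1=3/80: DF=(396491/400000 − 3/80·(0))/(1+3/80) = 4777/5000 ≈ 0.955400
step 2 [2y] zero: DF = P = 119/125 ≈ 0.952000
step 3 [3y] zero: DF = P = 4559/5000 ≈ 0.911800
step 4 [4y] zero: DF = P = 8837/10000 ≈ 0.883700
step 5 [5y] swap r/1=1350/45679: DF=(1 − 1350/45679·(0.955400+0.952000+0.911800+0.883700))/(1+1350/45679) = 173/200 ≈ 0.865000
step 6 [6y] swap r/1=1551/54128: DF=(1 − 1551/54128·(0.955400+0.952000+0.911800+0.883700+0.865000))/(1+1551/54128) = 8449/10000 ≈ 0.844900
step 7 [7y] zero: DF = P = 8293/10000 ≈ 0.829300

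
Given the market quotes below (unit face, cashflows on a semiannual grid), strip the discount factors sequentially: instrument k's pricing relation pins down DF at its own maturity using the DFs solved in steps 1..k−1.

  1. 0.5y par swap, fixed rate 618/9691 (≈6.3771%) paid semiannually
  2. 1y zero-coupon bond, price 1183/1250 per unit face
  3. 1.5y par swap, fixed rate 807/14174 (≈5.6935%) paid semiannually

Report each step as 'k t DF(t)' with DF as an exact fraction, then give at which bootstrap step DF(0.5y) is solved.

step 1 [0.5y] swap r/2=309/9691: DF=(1 − 309/9691·(0))/(1+309/9691) = 9691/10000 ≈ 0.969100
step 2 [1y] zero: DF = P = 1183/1250 ≈ 0.946400
step 3 [1.5y] swap r/2=807/28348: DF=(1 − 807/28348·(0.969100+0.946400))/(1+807/28348) = 9193/10000 ≈ 0.919300

1 1/2 9691/10000
2 1 1183/1250
3 3/2 9193/10000
DF(0.5y) is solved at step 1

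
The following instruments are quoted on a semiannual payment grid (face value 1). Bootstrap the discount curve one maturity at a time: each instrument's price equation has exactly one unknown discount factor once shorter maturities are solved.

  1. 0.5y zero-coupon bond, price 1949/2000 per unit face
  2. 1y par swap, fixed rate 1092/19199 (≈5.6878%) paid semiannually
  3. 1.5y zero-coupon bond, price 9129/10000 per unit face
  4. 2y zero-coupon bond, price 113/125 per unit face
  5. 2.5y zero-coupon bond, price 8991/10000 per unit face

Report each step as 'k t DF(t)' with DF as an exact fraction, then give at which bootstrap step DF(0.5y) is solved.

step 1 [0.5y] zero: DF = P = 1949/2000 ≈ 0.974500
step 2 [1y] swap r/2=546/19199: DF=(1 − 546/19199·(0.974500))/(1+546/19199) = 4727/5000 ≈ 0.945400
step 3 [1.5y] zero: DF = P = 9129/10000 ≈ 0.912900
step 4 [2y] zero: DF = P = 113/125 ≈ 0.904000
step 5 [2.5y] zero: DF = P = 8991/10000 ≈ 0.899100

1 1/2 1949/2000
2 1 4727/5000
3 3/2 9129/10000
4 2 113/125
5 5/2 8991/10000
DF(0.5y) is solved at step 1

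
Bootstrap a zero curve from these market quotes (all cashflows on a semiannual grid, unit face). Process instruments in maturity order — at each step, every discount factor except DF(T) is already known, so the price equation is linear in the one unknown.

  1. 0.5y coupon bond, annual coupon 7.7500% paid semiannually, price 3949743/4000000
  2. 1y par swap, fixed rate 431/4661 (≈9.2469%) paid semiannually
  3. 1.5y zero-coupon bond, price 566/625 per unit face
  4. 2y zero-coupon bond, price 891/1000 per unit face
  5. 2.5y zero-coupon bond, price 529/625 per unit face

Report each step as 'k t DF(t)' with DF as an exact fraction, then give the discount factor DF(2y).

1 1/2 4753/5000
2 1 4569/5000
3 3/2 566/625
4 2 891/1000
5 5/2 529/625
DF(2y) = 891/1000 ≈ 0.891000

step 1 [0.5y] bond c/2=31/800: DF=(3949743/4000000 − 31/800·(0))/(1+31/800) = 4753/5000 ≈ 0.950600
step 2 [1y] swap r/2=431/9322: DF=(1 − 431/9322·(0.950600))/(1+431/9322) = 4569/5000 ≈ 0.913800
step 3 [1.5y] zero: DF = P = 566/625 ≈ 0.905600
step 4 [2y] zero: DF = P = 891/1000 ≈ 0.891000
step 5 [2.5y] zero: DF = P = 529/625 ≈ 0.846400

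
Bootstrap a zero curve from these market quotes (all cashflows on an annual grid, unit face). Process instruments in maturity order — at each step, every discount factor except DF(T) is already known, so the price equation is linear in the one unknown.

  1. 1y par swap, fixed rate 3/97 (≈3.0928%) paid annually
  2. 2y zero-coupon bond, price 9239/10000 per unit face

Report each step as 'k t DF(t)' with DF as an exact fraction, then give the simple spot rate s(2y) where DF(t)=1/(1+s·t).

1 1 97/100
2 2 9239/10000
s(2y) = (1/(9239/10000) − 1)/(2) = 761/18478 ≈ 4.1184%

step 1 [1y] swap r/1=3/97: DF=(1 − 3/97·(0))/(1+3/97) = 97/100 ≈ 0.970000
step 2 [2y] zero: DF = P = 9239/10000 ≈ 0.923900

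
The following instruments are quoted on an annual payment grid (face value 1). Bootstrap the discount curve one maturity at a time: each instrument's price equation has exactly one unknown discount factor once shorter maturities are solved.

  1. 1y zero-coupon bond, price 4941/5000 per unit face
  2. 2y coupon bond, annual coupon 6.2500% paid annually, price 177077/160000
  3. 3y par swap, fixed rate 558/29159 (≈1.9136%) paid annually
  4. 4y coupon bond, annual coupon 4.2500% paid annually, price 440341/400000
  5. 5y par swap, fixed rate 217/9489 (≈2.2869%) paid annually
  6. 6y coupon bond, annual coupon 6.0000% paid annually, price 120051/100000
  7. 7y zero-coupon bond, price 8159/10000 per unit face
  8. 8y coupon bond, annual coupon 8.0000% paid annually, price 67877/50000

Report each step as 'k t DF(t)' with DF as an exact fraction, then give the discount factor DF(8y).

1 1 4941/5000
2 2 1967/2000
3 3 4721/5000
4 4 9371/10000
5 5 1783/2000
6 6 108/125
7 7 8159/10000
8 8 7811/10000
DF(8y) = 7811/10000 ≈ 0.781100

step 1 [1y] zero: DF = P = 4941/5000 ≈ 0.988200
step 2 [2y] bond c/1=1/16: DF=(177077/160000 − 1/16·(0.988200))/(1+1/16) = 1967/2000 ≈ 0.983500
step 3 [3y] swap r/1=558/29159: DF=(1 − 558/29159·(0.988200+0.983500))/(1+558/29159) = 4721/5000 ≈ 0.944200
step 4 [4y] bond c/1=17/400: DF=(440341/400000 − 17/400·(0.988200+0.983500+0.944200))/(1+17/400) = 9371/10000 ≈ 0.937100
step 5 [5y] swap r/1=217/9489: DF=(1 − 217/9489·(0.988200+0.983500+0.944200+0.937100))/(1+217/9489) = 1783/2000 ≈ 0.891500
step 6 [6y] bond c/1=3/50: DF=(120051/100000 − 3/50·(0.988200+0.983500+0.944200+0.937100+0.891500))/(1+3/50) = 108/125 ≈ 0.864000
step 7 [7y] zero: DF = P = 8159/10000 ≈ 0.815900
step 8 [8y] bond c/1=2/25: DF=(67877/50000 − 2/25·(0.988200+0.983500+0.944200+0.937100+0.891500+0.864000+0.815900))/(1+2/25) = 7811/10000 ≈ 0.781100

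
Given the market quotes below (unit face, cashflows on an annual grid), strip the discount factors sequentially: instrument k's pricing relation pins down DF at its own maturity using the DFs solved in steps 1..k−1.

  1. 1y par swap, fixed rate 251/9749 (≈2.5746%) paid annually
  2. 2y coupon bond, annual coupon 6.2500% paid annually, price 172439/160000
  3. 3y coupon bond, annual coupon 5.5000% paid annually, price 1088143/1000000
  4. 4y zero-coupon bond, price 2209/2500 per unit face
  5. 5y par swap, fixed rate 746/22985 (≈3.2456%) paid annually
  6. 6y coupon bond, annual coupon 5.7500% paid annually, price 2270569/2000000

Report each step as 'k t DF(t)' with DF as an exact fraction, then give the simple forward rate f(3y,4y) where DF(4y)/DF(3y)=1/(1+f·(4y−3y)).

step 1 [1y] swap r/1=251/9749: DF=(1 − 251/9749·(0))/(1+251/9749) = 9749/10000 ≈ 0.974900
step 2 [2y] bond c/1=1/16: DF=(172439/160000 − 1/16·(0.974900))/(1+1/16) = 957/1000 ≈ 0.957000
step 3 [3y] bond c/1=11/200: DF=(1088143/1000000 − 11/200·(0.974900+0.957000))/(1+11/200) = 9307/10000 ≈ 0.930700
step 4 [4y] zero: DF = P = 2209/2500 ≈ 0.883600
step 5 [5y] swap r/1=746/22985: DF=(1 − 746/22985·(0.974900+0.957000+0.930700+0.883600))/(1+746/22985) = 2127/2500 ≈ 0.850800
step 6 [6y] bond c/1=23/400: DF=(2270569/2000000 − 23/400·(0.974900+0.957000+0.930700+0.883600+0.850800))/(1+23/400) = 2059/2500 ≈ 0.823600

1 1 9749/10000
2 2 957/1000
3 3 9307/10000
4 4 2209/2500
5 5 2127/2500
6 6 2059/2500
f(3y,4y) = ((9307/10000)/(2209/2500) − 1)/(1) = 471/8836 ≈ 5.3305%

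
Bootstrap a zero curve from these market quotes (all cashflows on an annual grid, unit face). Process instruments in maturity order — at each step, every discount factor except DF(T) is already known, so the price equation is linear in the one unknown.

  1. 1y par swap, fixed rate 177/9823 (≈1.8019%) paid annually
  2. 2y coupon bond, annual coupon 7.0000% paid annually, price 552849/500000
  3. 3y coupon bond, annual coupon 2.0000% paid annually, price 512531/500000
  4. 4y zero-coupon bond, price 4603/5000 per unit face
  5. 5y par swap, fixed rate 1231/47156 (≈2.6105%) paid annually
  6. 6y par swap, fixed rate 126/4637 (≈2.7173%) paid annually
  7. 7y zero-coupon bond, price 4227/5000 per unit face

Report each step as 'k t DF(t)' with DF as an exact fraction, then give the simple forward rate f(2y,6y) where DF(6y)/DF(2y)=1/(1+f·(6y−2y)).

1 1 9823/10000
2 2 9691/10000
3 3 9667/10000
4 4 4603/5000
5 5 8769/10000
6 6 1061/1250
7 7 4227/5000
f(2y,6y) = ((9691/10000)/(1061/1250) − 1)/(4) = 1203/33952 ≈ 3.5432%

step 1 [1y] swap r/1=177/9823: DF=(1 − 177/9823·(0))/(1+177/9823) = 9823/10000 ≈ 0.982300
step 2 [2y] bond c/1=7/100: DF=(552849/500000 − 7/100·(0.982300))/(1+7/100) = 9691/10000 ≈ 0.969100
step 3 [3y] bond c/1=1/50: DF=(512531/500000 − 1/50·(0.982300+0.969100))/(1+1/50) = 9667/10000 ≈ 0.966700
step 4 [4y] zero: DF = P = 4603/5000 ≈ 0.920600
step 5 [5y] swap r/1=1231/47156: DF=(1 − 1231/47156·(0.982300+0.969100+0.966700+0.920600))/(1+1231/47156) = 8769/10000 ≈ 0.876900
step 6 [6y] swap r/1=126/4637: DF=(1 − 126/4637·(0.982300+0.969100+0.966700+0.920600+0.876900))/(1+126/4637) = 1061/1250 ≈ 0.848800
step 7 [7y] zero: DF = P = 4227/5000 ≈ 0.845400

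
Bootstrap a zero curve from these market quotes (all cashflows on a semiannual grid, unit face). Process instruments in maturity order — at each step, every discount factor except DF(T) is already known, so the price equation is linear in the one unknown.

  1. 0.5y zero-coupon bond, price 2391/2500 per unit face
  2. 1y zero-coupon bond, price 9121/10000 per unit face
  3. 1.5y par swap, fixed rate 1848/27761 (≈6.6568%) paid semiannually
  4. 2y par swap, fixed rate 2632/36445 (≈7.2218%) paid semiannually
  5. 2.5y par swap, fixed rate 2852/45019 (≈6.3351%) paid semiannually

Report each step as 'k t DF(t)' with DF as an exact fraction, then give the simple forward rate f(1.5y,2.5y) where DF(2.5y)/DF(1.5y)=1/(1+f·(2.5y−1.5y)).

1 1/2 2391/2500
2 1 9121/10000
3 3/2 2269/2500
4 2 2171/2500
5 5/2 4287/5000
f(1.5y,2.5y) = ((2269/2500)/(4287/5000) − 1)/(1) = 251/4287 ≈ 5.8549%

step 1 [0.5y] zero: DF = P = 2391/2500 ≈ 0.956400
step 2 [1y] zero: DF = P = 9121/10000 ≈ 0.912100
step 3 [1.5y] swap r/2=924/27761: DF=(1 − 924/27761·(0.956400+0.912100))/(1+924/27761) = 2269/2500 ≈ 0.907600
step 4 [2y] swap r/2=1316/36445: DF=(1 − 1316/36445·(0.956400+0.912100+0.907600))/(1+1316/36445) = 2171/2500 ≈ 0.868400
step 5 [2.5y] swap r/2=1426/45019: DF=(1 − 1426/45019·(0.956400+0.912100+0.907600+0.868400))/(1+1426/45019) = 4287/5000 ≈ 0.857400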